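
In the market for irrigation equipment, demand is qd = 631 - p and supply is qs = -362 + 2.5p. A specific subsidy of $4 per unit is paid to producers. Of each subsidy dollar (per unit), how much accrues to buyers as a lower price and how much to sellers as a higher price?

Buyers gain 20/7 per unit; sellers gain 8/7 per unit

Pre-subsidy: 631 - p = -362 + 2.5p gives p* = 1986/7, q* = 2431/7.
With the subsidy, sellers receive ps = pb + 4 for each unit, where pb is the price buyers pay.
Supply in terms of pb becomes qs = -362 + 2.5(pb + 4) = -352 + 2.5pb. Setting this equal to demand: 631 - pb = -352 + 2.5pb, so pb = 1966/7.
Sellers receive ps = 1966/7 + 4 = 1994/7; q' = 631 − 1·(1966/7) = 2451/7.
Buyers' price falls by p* − pb = 1986/7 − 1966/7 = 20/7; sellers' price rises by ps − p* = 1994/7 − 1986/7 = 8/7.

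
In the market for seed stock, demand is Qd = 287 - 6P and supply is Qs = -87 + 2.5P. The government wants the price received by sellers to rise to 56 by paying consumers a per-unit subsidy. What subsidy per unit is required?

At a seller price of 56, quantity supplied is -87 + 2.5·56 = 53.
Buyers absorb 53 only when they pay Pb with 287 − 6·Pb = 53, i.e. Pb = 39.
s = Ps − Pb = 56 − 39 = 17.

Required subsidy s = 17 per unit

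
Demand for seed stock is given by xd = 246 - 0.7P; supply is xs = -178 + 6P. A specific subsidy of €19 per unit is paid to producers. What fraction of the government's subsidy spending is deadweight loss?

Pre-subsidy: 246 - 0.7P = -178 + 6P gives P* = 4240/67, x* = 13514/67.
With the subsidy, sellers receive Ps = Pb + 19 for each unit, where Pb is the price buyers pay.
Supply in terms of Pb becomes xs = -178 + 6(Pb + 19) = -64 + 6Pb. Setting this equal to demand: 246 - 0.7Pb = -64 + 6Pb, so Pb = 3100/67.
Sellers receive Ps = 3100/67 + 19 = 4373/67; x' = 246 − 0.7·(3100/67) = 14312/67.
ΔCS = ½(13514/67 + 14312/67)(4240/67 − 3100/67) = 15860820/4489; ΔPS = ½(13514/67 + 14312/67)(4373/67 − 4240/67) = 1850429/4489.
Government spending = 19 × 14312/67 = 271928/67.
DWL = ½ × 19 × (14312/67 − 13514/67) = 7581/67; fraction = (7581/67) / (271928/67) = 399/14312.

DWL / government spending = 399/14312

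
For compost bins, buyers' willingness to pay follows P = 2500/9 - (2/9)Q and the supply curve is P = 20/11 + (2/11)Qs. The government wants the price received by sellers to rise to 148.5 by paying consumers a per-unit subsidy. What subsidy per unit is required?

Required subsidy s = 50 per unit

At a seller price of 148.5, quantity supplied is -10 + 5.5·148.5 = 806.75.
Buyers absorb 806.75 only when they pay Pb = 2500/9 − (2/9)·806.75 = 98.5.
s = Ps − Pb = 148.5 − 98.5 = 50.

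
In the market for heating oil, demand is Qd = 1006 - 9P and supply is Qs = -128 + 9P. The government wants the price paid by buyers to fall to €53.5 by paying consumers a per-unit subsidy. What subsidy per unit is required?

At a buyer price of 53.5, quantity demanded is 1006 − 9·53.5 = 524.5.
Sellers supply 524.5 only when they receive Ps with -128 + 9·Ps = 524.5, i.e. Ps = 72.5.
s = Ps − Pb = 72.5 − 53.5 = 19.

Required subsidy s = €19 per unit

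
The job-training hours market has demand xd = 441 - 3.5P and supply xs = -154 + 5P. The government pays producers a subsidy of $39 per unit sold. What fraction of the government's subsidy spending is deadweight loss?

Pre-subsidy: 441 - 3.5P = -154 + 5P gives P* = 70, x* = 196.
With the subsidy, sellers receive Ps = Pb + 39 for each unit, where Pb is the price buyers pay.
Supply in terms of Pb becomes xs = -154 + 5(Pb + 39) = 41 + 5Pb. Setting this equal to demand: 441 - 3.5Pb = 41 + 5Pb, so Pb = 800/17.
Sellers receive Ps = 800/17 + 39 = 1463/17; x' = 441 − 3.5·(800/17) = 4697/17.
ΔCS = ½(196 + 4697/17)(70 − 800/17) = 1565655/289; ΔPS = ½(196 + 4697/17)(1463/17 − 70) = 2191917/578.
Government spending = 39 × 4697/17 = 183183/17.
DWL = ½ × 39 × (4697/17 − 196) = 53235/34; fraction = (53235/34) / (183183/17) = 195/1342.

DWL / government spending = 195/1342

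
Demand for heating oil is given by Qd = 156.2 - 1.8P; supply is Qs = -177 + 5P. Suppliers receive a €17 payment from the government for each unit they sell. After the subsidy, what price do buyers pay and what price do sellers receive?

Pre-subsidy: 156.2 - 1.8P = -177 + 5P gives P* = 49, Q* = 68.
With the subsidy, sellers receive Ps = Pb + 17 for each unit, where Pb is the price buyers pay.
Supply in terms of Pb becomes Qs = -177 + 5(Pb + 17) = -92 + 5Pb. Setting this equal to demand: 156.2 - 1.8Pb = -92 + 5Pb, so Pb = 36.5.
Sellers receive Ps = 36.5 + 17 = 53.5; Q' = 156.2 − 1.8·36.5 = 90.5.

Buyers pay €36.5; sellers receive €53.5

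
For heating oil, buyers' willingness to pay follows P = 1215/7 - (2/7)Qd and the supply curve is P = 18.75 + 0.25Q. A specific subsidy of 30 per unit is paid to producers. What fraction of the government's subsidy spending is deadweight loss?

DWL / government spending = 28/345

Pre-subsidy: 1215/7 - (2/7)Q = 18.75 + 0.25Q gives Q* = 289 and P* = 91.
With the subsidy, sellers receive Ps = Pb + 30 for each unit, where Pb is the price buyers pay.
On the curves, Pb = 1215/7 - (2/7)Q and Ps = 18.75 + 0.25Q; the wedge Ps − Pb = 30 gives 18.75 + 0.25Q − (1215/7 - (2/7)Q) = 30, so Q' = 345.
Then Pb = 1215/7 − (2/7)·345 = 75 and Ps = 18.75 + 0.25·345 = 105.
ΔCS = ½(289 + 345)(91 − 75) = 5072; ΔPS = ½(289 + 345)(105 − 91) = 4438.
Government spending = 30 × 345 = 10350.
DWL = ½ × 30 × (345 − 289) = 840; fraction = 840 / 10350 = 28/345.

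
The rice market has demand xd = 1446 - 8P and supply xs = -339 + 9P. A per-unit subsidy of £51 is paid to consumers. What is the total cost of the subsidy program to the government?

Pre-subsidy: 1446 - 8P = -339 + 9P gives P* = 105, x* = 606.
With the rebate, buyers effectively pay Pb = Ps − 51, where Ps is the price sellers receive.
Demand in terms of Ps becomes xd = 1446 − 8(Ps − 51) = 1854 - 8Ps. Setting this equal to supply: 1854 - 8Ps = -339 + 9Ps, so Ps = 129.
Buyers pay Pb = 129 − 51 = 78; x' = -339 + 9·129 = 822.
Government outlay = subsidy × quantity = 51 × 822 = 41922.

Government cost = £41922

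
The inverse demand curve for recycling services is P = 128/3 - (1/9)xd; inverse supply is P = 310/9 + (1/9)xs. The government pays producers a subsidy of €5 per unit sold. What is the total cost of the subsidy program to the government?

Government cost = €297.5

Pre-subsidy: 128/3 - (1/9)x = 310/9 + (1/9)x gives x* = 37 and P* = 347/9.
With the subsidy, sellers receive Ps = Pb + 5 for each unit, where Pb is the price buyers pay.
On the curves, Pb = 128/3 - (1/9)x and Ps = 310/9 + (1/9)x; the wedge Ps − Pb = 5 gives 310/9 + (1/9)x − (128/3 - (1/9)x) = 5, so x' = 59.5.
Then Pb = 128/3 − (1/9)·59.5 = 649/18 and Ps = 310/9 + (1/9)·59.5 = 739/18.
Government outlay = subsidy × quantity = 5 × 59.5 = 297.5.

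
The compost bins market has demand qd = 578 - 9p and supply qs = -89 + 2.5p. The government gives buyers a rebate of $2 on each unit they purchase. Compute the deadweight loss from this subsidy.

Deadweight loss = 90/23

Pre-subsidy: 578 - 9p = -89 + 2.5p gives p* = 58, q* = 56.
With the rebate, buyers effectively pay pb = ps − 2, where ps is the price sellers receive.
Demand in terms of ps becomes qd = 578 − 9(ps − 2) = 596 - 9ps. Setting this equal to supply: 596 - 9ps = -89 + 2.5ps, so ps = 1370/23.
Buyers pay pb = 1370/23 − 2 = 1324/23; q' = -89 + 2.5·(1370/23) = 1378/23.
The subsidy expands output by 1378/23 − 56 = 90/23 past the efficient level; on those units the gap between marginal cost and willingness to pay runs from 0 up to 2.
DWL = ½ × 2 × 90/23 = 90/23.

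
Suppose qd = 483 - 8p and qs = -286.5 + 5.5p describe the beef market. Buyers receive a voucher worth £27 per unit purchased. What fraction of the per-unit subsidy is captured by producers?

Pre-subsidy: 483 - 8p = -286.5 + 5.5p gives p* = 57, q* = 27.
With the rebate, buyers effectively pay pb = ps − 27, where ps is the price sellers receive.
Demand in terms of ps becomes qd = 483 − 8(ps − 27) = 699 - 8ps. Setting this equal to supply: 699 - 8ps = -286.5 + 5.5ps, so ps = 73.
Buyers pay pb = 73 − 27 = 46; q' = -286.5 + 5.5·73 = 115.
Buyers' price falls by p* − pb = 57 − 46 = 11; sellers' price rises by ps − p* = 73 − 57 = 16.
So producers capture 16/27 = 16/27 of each unit of subsidy.

Producer share = 16/27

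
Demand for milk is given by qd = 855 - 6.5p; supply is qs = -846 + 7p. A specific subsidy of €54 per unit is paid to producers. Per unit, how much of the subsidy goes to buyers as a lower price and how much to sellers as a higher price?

Pre-subsidy: 855 - 6.5p = -846 + 7p gives p* = 126, q* = 36.
With the subsidy, sellers receive ps = pb + 54 for each unit, where pb is the price buyers pay.
Supply in terms of pb becomes qs = -846 + 7(pb + 54) = -468 + 7pb. Setting this equal to demand: 855 - 6.5pb = -468 + 7pb, so pb = 98.
Sellers receive ps = 98 + 54 = 152; q' = 855 − 6.5·98 = 218.
Buyers' price falls by p* − pb = 126 − 98 = 28; sellers' price rises by ps − p* = 152 − 126 = 26.

Buyers gain €28 per unit; sellers gain €26 per unit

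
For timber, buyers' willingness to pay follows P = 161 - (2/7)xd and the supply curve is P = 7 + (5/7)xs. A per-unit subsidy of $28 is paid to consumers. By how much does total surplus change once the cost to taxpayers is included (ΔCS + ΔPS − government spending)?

Pre-subsidy: 161 - (2/7)x = 7 + (5/7)x gives x* = 154 and P* = 117.
With the rebate, buyers effectively pay Pb = Ps − 28, where Ps is the price sellers receive.
On the curves, Pb = 161 - (2/7)x and Ps = 7 + (5/7)x; the wedge Ps − Pb = 28 gives 7 + (5/7)x − (161 - (2/7)x) = 28, so x' = 182.
Then Pb = 161 − (2/7)·182 = 109 and Ps = 7 + (5/7)·182 = 137.
ΔCS = ½(154 + 182)(117 − 109) = 1344; ΔPS = ½(154 + 182)(137 − 117) = 3360.
Government spending = 28 × 182 = 5096.
Net change = 1344 + 3360 − 5096 = -392. The loss equals the DWL triangle ½·28·28.

Net change in total surplus = -$392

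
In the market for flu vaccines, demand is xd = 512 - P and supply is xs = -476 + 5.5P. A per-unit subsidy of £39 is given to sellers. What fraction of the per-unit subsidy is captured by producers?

Producer share = 2/13

Pre-subsidy: 512 - P = -476 + 5.5P gives P* = 152, x* = 360.
With the subsidy, sellers receive Ps = Pb + 39 for each unit, where Pb is the price buyers pay.
Supply in terms of Pb becomes xs = -476 + 5.5(Pb + 39) = -261.5 + 5.5Pb. Setting this equal to demand: 512 - Pb = -261.5 + 5.5Pb, so Pb = 119.
Sellers receive Ps = 119 + 39 = 158; x' = 512 − 1·119 = 393.
Buyers' price falls by P* − Pb = 152 − 119 = 33; sellers' price rises by Ps − P* = 158 − 152 = 6.
So producers capture 6/39 = 2/13 of each unit of subsidy.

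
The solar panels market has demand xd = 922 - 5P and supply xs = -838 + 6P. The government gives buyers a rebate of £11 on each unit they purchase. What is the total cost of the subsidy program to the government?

Government cost = £1672

Pre-subsidy: 922 - 5P = -838 + 6P gives P* = 160, x* = 122.
With the rebate, buyers effectively pay Pb = Ps − 11, where Ps is the price sellers receive.
Demand in terms of Ps becomes xd = 922 − 5(Ps − 11) = 977 - 5Ps. Setting this equal to supply: 977 - 5Ps = -838 + 6Ps, so Ps = 165.
Buyers pay Pb = 165 − 11 = 154; x' = -838 + 6·165 = 152.
Government outlay = subsidy × quantity = 11 × 152 = 1672.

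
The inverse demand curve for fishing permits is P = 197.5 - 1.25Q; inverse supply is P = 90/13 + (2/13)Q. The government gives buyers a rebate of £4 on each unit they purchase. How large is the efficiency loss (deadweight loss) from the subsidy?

Deadweight loss = 416/73

Pre-subsidy: 197.5 - 1.25Q = 90/13 + (2/13)Q gives Q* = 9910/73 and P* = 2030/73.
With the rebate, buyers effectively pay Pb = Ps − 4, where Ps is the price sellers receive.
On the curves, Pb = 197.5 - 1.25Q and Ps = 90/13 + (2/13)Q; the wedge Ps − Pb = 4 gives 90/13 + (2/13)Q − (197.5 - 1.25Q) = 4, so Q' = 10118/73.
Then Pb = 197.5 − 1.25·(10118/73) = 1770/73 and Ps = 90/13 + (2/13)·(10118/73) = 2062/73.
The subsidy expands output by 10118/73 − 9910/73 = 208/73 past the efficient level; on those units the gap between marginal cost and willingness to pay runs from 0 up to 4.
DWL = ½ × 4 × 208/73 = 416/73.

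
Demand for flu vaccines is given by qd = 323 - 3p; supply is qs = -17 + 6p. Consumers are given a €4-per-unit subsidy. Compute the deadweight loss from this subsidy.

Pre-subsidy: 323 - 3p = -17 + 6p gives p* = 340/9, q* = 629/3.
With the rebate, buyers effectively pay pb = ps − 4, where ps is the price sellers receive.
Demand in terms of ps becomes qd = 323 − 3(ps − 4) = 335 - 3ps. Setting this equal to supply: 335 - 3ps = -17 + 6ps, so ps = 352/9.
Buyers pay pb = 352/9 − 4 = 316/9; q' = -17 + 6·(352/9) = 653/3.
The subsidy expands output by 653/3 − 629/3 = 8 past the efficient level; on those units the gap between marginal cost and willingness to pay runs from 0 up to 4.
DWL = ½ × 4 × 8 = 16.

Deadweight loss = €16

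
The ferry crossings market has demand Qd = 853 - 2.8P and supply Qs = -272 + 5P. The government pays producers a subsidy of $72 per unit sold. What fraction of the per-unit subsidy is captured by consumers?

Pre-subsidy: 853 - 2.8P = -272 + 5P gives P* = 1875/13, Q* = 5839/13.
With the subsidy, sellers receive Ps = Pb + 72 for each unit, where Pb is the price buyers pay.
Supply in terms of Pb becomes Qs = -272 + 5(Pb + 72) = 88 + 5Pb. Setting this equal to demand: 853 - 2.8Pb = 88 + 5Pb, so Pb = 1275/13.
Sellers receive Ps = 1275/13 + 72 = 2211/13; Q' = 853 − 2.8·(1275/13) = 7519/13.
Buyers' price falls by P* − Pb = 1875/13 − 1275/13 = 600/13; sellers' price rises by Ps − P* = 2211/13 − 1875/13 = 336/13.
So consumers capture (600/13)/72 = 25/39 of each unit of subsidy.

Consumer share = 25/39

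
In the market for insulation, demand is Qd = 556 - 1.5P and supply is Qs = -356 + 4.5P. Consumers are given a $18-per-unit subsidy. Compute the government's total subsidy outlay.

Government cost = $6268.5

Pre-subsidy: 556 - 1.5P = -356 + 4.5P gives P* = 152, Q* = 328.
With the rebate, buyers effectively pay Pb = Ps − 18, where Ps is the price sellers receive.
Demand in terms of Ps becomes Qd = 556 − 1.5(Ps − 18) = 583 - 1.5Ps. Setting this equal to supply: 583 - 1.5Ps = -356 + 4.5Ps, so Ps = 156.5.
Buyers pay Pb = 156.5 − 18 = 138.5; Q' = -356 + 4.5·156.5 = 348.25.
Government outlay = subsidy × quantity = 18 × 348.25 = 6268.5.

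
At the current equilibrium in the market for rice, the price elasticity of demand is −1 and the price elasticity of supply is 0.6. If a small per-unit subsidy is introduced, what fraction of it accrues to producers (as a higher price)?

For a small subsidy around the equilibrium, the benefit split depends on the relative slopes, which at a point are proportional to the elasticities.
Buyer share = εs/(εs + |εd|) = 0.6/(0.6 + 1) = 0.375; seller share = |εd|/(εs + |εd|) = 0.625.
So producers capture 0.625 of the subsidy.

Producer share = 0.625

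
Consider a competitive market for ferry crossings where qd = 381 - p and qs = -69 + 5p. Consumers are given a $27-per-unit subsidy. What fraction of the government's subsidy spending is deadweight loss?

DWL / government spending = 5/146

Pre-subsidy: 381 - p = -69 + 5p gives p* = 75, q* = 306.
With the rebate, buyers effectively pay pb = ps − 27, where ps is the price sellers receive.
Demand in terms of ps becomes qd = 381 − 1(ps − 27) = 408 - ps. Setting this equal to supply: 408 - ps = -69 + 5ps, so ps = 79.5.
Buyers pay pb = 79.5 − 27 = 52.5; q' = -69 + 5·79.5 = 328.5.
ΔCS = ½(306 + 328.5)(75 − 52.5) = 7138.125; ΔPS = ½(306 + 328.5)(79.5 − 75) = 1427.625.
Government spending = 27 × 328.5 = 8869.5.
DWL = ½ × 27 × (328.5 − 306) = 303.75; fraction = 303.75 / 8869.5 = 5/146.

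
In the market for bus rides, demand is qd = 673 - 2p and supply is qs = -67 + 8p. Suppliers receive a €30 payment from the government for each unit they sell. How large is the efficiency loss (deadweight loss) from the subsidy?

Deadweight loss = €720

Pre-subsidy: 673 - 2p = -67 + 8p gives p* = 74, q* = 525.
With the subsidy, sellers receive ps = pb + 30 for each unit, where pb is the price buyers pay.
Supply in terms of pb becomes qs = -67 + 8(pb + 30) = 173 + 8pb. Setting this equal to demand: 673 - 2pb = 173 + 8pb, so pb = 50.
Sellers receive ps = 50 + 30 = 80; q' = 673 − 2·50 = 573.
The subsidy expands output by 573 − 525 = 48 past the efficient level; on those units the gap between marginal cost and willingness to pay runs from 0 up to 30.
DWL = ½ × 30 × 48 = 720.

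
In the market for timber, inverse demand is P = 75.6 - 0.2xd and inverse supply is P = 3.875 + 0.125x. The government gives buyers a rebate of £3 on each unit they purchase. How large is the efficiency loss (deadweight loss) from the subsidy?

Pre-subsidy: 75.6 - 0.2x = 3.875 + 0.125x gives x* = 2869/13 and P* = 409/13.
With the rebate, buyers effectively pay Pb = Ps − 3, where Ps is the price sellers receive.
On the curves, Pb = 75.6 - 0.2x and Ps = 3.875 + 0.125x; the wedge Ps − Pb = 3 gives 3.875 + 0.125x − (75.6 - 0.2x) = 3, so x' = 2989/13.
Then Pb = 75.6 − 0.2·(2989/13) = 385/13 and Ps = 3.875 + 0.125·(2989/13) = 424/13.
The subsidy expands output by 2989/13 − 2869/13 = 120/13 past the efficient level; on those units the gap between marginal cost and willingness to pay runs from 0 up to 3.
DWL = ½ × 3 × 120/13 = 180/13.

Deadweight loss = 180/13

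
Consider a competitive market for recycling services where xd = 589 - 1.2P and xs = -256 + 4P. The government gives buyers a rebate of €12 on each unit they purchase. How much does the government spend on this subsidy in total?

Pre-subsidy: 589 - 1.2P = -256 + 4P gives P* = 162.5, x* = 394.
With the rebate, buyers effectively pay Pb = Ps − 12, where Ps is the price sellers receive.
Demand in terms of Ps becomes xd = 589 − 1.2(Ps − 12) = 603.4 - 1.2Ps. Setting this equal to supply: 603.4 - 1.2Ps = -256 + 4Ps, so Ps = 4297/26.
Buyers pay Pb = 4297/26 − 12 = 3985/26; x' = -256 + 4·(4297/26) = 5266/13.
Government outlay = subsidy × quantity = 12 × 5266/13 = 63192/13.

Government cost = 63192/13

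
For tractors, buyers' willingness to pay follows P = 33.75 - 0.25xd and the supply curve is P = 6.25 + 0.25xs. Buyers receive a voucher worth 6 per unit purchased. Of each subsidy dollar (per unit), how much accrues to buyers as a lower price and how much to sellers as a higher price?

Pre-subsidy: 33.75 - 0.25x = 6.25 + 0.25x gives x* = 55 and P* = 20.
With the rebate, buyers effectively pay Pb = Ps − 6, where Ps is the price sellers receive.
On the curves, Pb = 33.75 - 0.25x and Ps = 6.25 + 0.25x; the wedge Ps − Pb = 6 gives 6.25 + 0.25x − (33.75 - 0.25x) = 6, so x' = 67.
Then Pb = 33.75 − 0.25·67 = 17 and Ps = 6.25 + 0.25·67 = 23.
Buyers' price falls by P* − Pb = 20 − 17 = 3; sellers' price rises by Ps − P* = 23 − 20 = 3.

Buyers gain 3 per unit; sellers gain 3 per unit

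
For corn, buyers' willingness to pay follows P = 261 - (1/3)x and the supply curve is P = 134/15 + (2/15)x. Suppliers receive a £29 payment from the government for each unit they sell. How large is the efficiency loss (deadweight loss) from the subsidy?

Pre-subsidy: 261 - (1/3)x = 134/15 + (2/15)x gives x* = 3781/7 and P* = 1700/21.
With the subsidy, sellers receive Ps = Pb + 29 for each unit, where Pb is the price buyers pay.
On the curves, Pb = 261 - (1/3)x and Ps = 134/15 + (2/15)x; the wedge Ps − Pb = 29 gives 134/15 + (2/15)x − (261 - (1/3)x) = 29, so x' = 4216/7.
Then Pb = 261 − (1/3)·(4216/7) = 1265/21 and Ps = 134/15 + (2/15)·(4216/7) = 1874/21.
The subsidy expands output by 4216/7 − 3781/7 = 435/7 past the efficient level; on those units the gap between marginal cost and willingness to pay runs from 0 up to 29.
DWL = ½ × 29 × 435/7 = 12615/14.

Deadweight loss = 12615/14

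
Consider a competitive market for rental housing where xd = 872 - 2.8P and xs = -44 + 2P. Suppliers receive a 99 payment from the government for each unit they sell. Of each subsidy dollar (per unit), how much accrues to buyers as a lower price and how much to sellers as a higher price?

Buyers gain 41.25 per unit; sellers gain 57.75 per unit

Pre-subsidy: 872 - 2.8P = -44 + 2P gives P* = 1145/6, x* = 1013/3.
With the subsidy, sellers receive Ps = Pb + 99 for each unit, where Pb is the price buyers pay.
Supply in terms of Pb becomes xs = -44 + 2(Pb + 99) = 154 + 2Pb. Setting this equal to demand: 872 - 2.8Pb = 154 + 2Pb, so Pb = 1795/12.
Sellers receive Ps = 1795/12 + 99 = 2983/12; x' = 872 − 2.8·(1795/12) = 2719/6.
Buyers' price falls by P* − Pb = 1145/6 − 1795/12 = 41.25; sellers' price rises by Ps − P* = 2983/12 − 1145/6 = 57.75.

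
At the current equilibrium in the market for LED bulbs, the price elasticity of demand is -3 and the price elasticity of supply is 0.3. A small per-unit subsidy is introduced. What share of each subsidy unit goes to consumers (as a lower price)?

Consumer share = 1/11

For a small subsidy around the equilibrium, the benefit split depends on the relative slopes, which at a point are proportional to the elasticities.
Buyer share = εs/(εs + |εd|) = 0.3/(0.3 + 3) = 1/11; seller share = |εd|/(εs + |εd|) = 10/11.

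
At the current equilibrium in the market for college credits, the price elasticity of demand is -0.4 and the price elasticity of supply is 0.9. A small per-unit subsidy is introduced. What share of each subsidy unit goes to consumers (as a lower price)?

For a small subsidy around the equilibrium, the benefit split depends on the relative slopes, which at a point are proportional to the elasticities.
Buyer share = εs/(εs + |εd|) = 0.9/(0.9 + 0.4) = 9/13; seller share = |εd|/(εs + |εd|) = 4/13.

Consumer share = 9/13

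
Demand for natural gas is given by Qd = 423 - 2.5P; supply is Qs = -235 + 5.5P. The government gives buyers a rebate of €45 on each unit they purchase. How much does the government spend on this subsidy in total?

Government cost = €13262.34375

Pre-subsidy: 423 - 2.5P = -235 + 5.5P gives P* = 82.25, Q* = 217.375.
With the rebate, buyers effectively pay Pb = Ps − 45, where Ps is the price sellers receive.
Demand in terms of Ps becomes Qd = 423 − 2.5(Ps − 45) = 535.5 - 2.5Ps. Setting this equal to supply: 535.5 - 2.5Ps = -235 + 5.5Ps, so Ps = 96.3125.
Buyers pay Pb = 96.3125 − 45 = 51.3125; Q' = -235 + 5.5·96.3125 = 294.71875.
Government outlay = subsidy × quantity = 45 × 294.71875 = 13262.34375.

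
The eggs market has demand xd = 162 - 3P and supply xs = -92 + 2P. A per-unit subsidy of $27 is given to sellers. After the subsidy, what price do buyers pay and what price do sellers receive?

Pre-subsidy: 162 - 3P = -92 + 2P gives P* = 50.8, x* = 9.6.
With the subsidy, sellers receive Ps = Pb + 27 for each unit, where Pb is the price buyers pay.
Supply in terms of Pb becomes xs = -92 + 2(Pb + 27) = -38 + 2Pb. Setting this equal to demand: 162 - 3Pb = -38 + 2Pb, so Pb = 40.
Sellers receive Ps = 40 + 27 = 67; x' = 162 − 3·40 = 42.

Buyers pay $40; sellers receive $67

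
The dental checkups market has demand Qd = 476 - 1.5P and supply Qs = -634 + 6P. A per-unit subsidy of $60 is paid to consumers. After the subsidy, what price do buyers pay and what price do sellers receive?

Buyers pay $100; sellers receive $160

Pre-subsidy: 476 - 1.5P = -634 + 6P gives P* = 148, Q* = 254.
With the rebate, buyers effectively pay Pb = Ps − 60, where Ps is the price sellers receive.
Demand in terms of Ps becomes Qd = 476 − 1.5(Ps − 60) = 566 - 1.5Ps. Setting this equal to supply: 566 - 1.5Ps = -634 + 6Ps, so Ps = 160.
Buyers pay Pb = 160 − 60 = 100; Q' = -634 + 6·160 = 326.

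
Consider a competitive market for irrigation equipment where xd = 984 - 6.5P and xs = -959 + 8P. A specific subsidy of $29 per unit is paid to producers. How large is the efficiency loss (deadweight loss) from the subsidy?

Pre-subsidy: 984 - 6.5P = -959 + 8P gives P* = 134, x* = 113.
With the subsidy, sellers receive Ps = Pb + 29 for each unit, where Pb is the price buyers pay.
Supply in terms of Pb becomes xs = -959 + 8(Pb + 29) = -727 + 8Pb. Setting this equal to demand: 984 - 6.5Pb = -727 + 8Pb, so Pb = 118.
Sellers receive Ps = 118 + 29 = 147; x' = 984 − 6.5·118 = 217.
The subsidy expands output by 217 − 113 = 104 past the efficient level; on those units the gap between marginal cost and willingness to pay runs from 0 up to 29.
DWL = ½ × 29 × 104 = 1508.

Deadweight loss = $1508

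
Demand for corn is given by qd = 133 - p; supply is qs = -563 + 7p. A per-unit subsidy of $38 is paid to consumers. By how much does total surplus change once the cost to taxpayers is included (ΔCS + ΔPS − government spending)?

Net change in total surplus = -$631.75

Pre-subsidy: 133 - p = -563 + 7p gives p* = 87, q* = 46.
With the rebate, buyers effectively pay pb = ps − 38, where ps is the price sellers receive.
Demand in terms of ps becomes qd = 133 − 1(ps − 38) = 171 - ps. Setting this equal to supply: 171 - ps = -563 + 7ps, so ps = 91.75.
Buyers pay pb = 91.75 − 38 = 53.75; q' = -563 + 7·91.75 = 79.25.
ΔCS = ½(46 + 79.25)(87 − 53.75) = 2082.28125; ΔPS = ½(46 + 79.25)(91.75 − 87) = 297.46875.
Government spending = 38 × 79.25 = 3011.5.
Net change = 2082.28125 + 297.46875 − 3011.5 = -631.75. The loss equals the DWL triangle ½·38·33.25.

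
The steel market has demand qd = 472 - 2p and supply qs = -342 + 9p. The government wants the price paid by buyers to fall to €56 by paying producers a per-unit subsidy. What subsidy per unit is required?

At a buyer price of 56, quantity demanded is 472 − 2·56 = 360.
Sellers supply 360 only when they receive ps with -342 + 9·ps = 360, i.e. ps = 78.
s = ps − pb = 78 − 56 = 22.

Required subsidy s = €22 per unit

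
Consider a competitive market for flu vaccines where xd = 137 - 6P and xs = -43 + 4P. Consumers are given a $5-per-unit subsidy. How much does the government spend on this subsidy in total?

Pre-subsidy: 137 - 6P = -43 + 4P gives P* = 18, x* = 29.
With the rebate, buyers effectively pay Pb = Ps − 5, where Ps is the price sellers receive.
Demand in terms of Ps becomes xd = 137 − 6(Ps − 5) = 167 - 6Ps. Setting this equal to supply: 167 - 6Ps = -43 + 4Ps, so Ps = 21.
Buyers pay Pb = 21 − 5 = 16; x' = -43 + 4·21 = 41.
Government outlay = subsidy × quantity = 5 × 41 = 205.

Government cost = $205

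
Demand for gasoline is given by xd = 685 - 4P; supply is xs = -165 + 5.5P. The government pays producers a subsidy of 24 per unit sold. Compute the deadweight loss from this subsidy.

Deadweight loss = 12672/19

Pre-subsidy: 685 - 4P = -165 + 5.5P gives P* = 1700/19, x* = 6215/19.
With the subsidy, sellers receive Ps = Pb + 24 for each unit, where Pb is the price buyers pay.
Supply in terms of Pb becomes xs = -165 + 5.5(Pb + 24) = -33 + 5.5Pb. Setting this equal to demand: 685 - 4Pb = -33 + 5.5Pb, so Pb = 1436/19.
Sellers receive Ps = 1436/19 + 24 = 1892/19; x' = 685 − 4·(1436/19) = 7271/19.
The subsidy expands output by 7271/19 − 6215/19 = 1056/19 past the efficient level; on those units the gap between marginal cost and willingness to pay runs from 0 up to 24.
DWL = ½ × 24 × 1056/19 = 12672/19.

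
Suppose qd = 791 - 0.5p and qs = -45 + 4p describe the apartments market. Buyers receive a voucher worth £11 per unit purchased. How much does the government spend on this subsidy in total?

Government cost = £7733

Pre-subsidy: 791 - 0.5p = -45 + 4p gives p* = 1672/9, q* = 6283/9.
With the rebate, buyers effectively pay pb = ps − 11, where ps is the price sellers receive.
Demand in terms of ps becomes qd = 791 − 0.5(ps − 11) = 796.5 - 0.5ps. Setting this equal to supply: 796.5 - 0.5ps = -45 + 4ps, so ps = 187.
Buyers pay pb = 187 − 11 = 176; q' = -45 + 4·187 = 703.
Government outlay = subsidy × quantity = 11 × 703 = 7733.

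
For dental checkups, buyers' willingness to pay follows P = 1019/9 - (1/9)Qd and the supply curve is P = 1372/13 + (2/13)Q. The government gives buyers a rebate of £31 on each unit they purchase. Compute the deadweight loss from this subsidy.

Deadweight loss = £1813.5

Pre-subsidy: 1019/9 - (1/9)Q = 1372/13 + (2/13)Q gives Q* = 29 and P* = 110.
With the rebate, buyers effectively pay Pb = Ps − 31, where Ps is the price sellers receive.
On the curves, Pb = 1019/9 - (1/9)Q and Ps = 1372/13 + (2/13)Q; the wedge Ps − Pb = 31 gives 1372/13 + (2/13)Q − (1019/9 - (1/9)Q) = 31, so Q' = 146.
Then Pb = 1019/9 − (1/9)·146 = 97 and Ps = 1372/13 + (2/13)·146 = 128.
The subsidy expands output by 146 − 29 = 117 past the efficient level; on those units the gap between marginal cost and willingness to pay runs from 0 up to 31.
DWL = ½ × 31 × 117 = 1813.5.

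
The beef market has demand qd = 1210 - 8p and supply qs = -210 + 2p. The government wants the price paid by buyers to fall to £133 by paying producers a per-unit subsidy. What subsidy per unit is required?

Required subsidy s = £45 per unit

At a buyer price of 133, quantity demanded is 1210 − 8·133 = 146.
Sellers supply 146 only when they receive ps with -210 + 2·ps = 146, i.e. ps = 178.
s = ps − pb = 178 − 133 = 45.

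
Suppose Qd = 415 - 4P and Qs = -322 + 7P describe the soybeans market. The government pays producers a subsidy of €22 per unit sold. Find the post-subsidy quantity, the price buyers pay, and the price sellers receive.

Q' = 203; buyers pay €53; sellers receive €75

Pre-subsidy: 415 - 4P = -322 + 7P gives P* = 67, Q* = 147.
With the subsidy, sellers receive Ps = Pb + 22 for each unit, where Pb is the price buyers pay.
Supply in terms of Pb becomes Qs = -322 + 7(Pb + 22) = -168 + 7Pb. Setting this equal to demand: 415 - 4Pb = -168 + 7Pb, so Pb = 53.
Sellers receive Ps = 53 + 22 = 75; Q' = 415 − 4·53 = 203.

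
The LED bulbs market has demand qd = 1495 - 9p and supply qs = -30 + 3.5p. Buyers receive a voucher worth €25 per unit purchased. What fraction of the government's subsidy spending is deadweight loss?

DWL / government spending = 63/920

Pre-subsidy: 1495 - 9p = -30 + 3.5p gives p* = 122, q* = 397.
With the rebate, buyers effectively pay pb = ps − 25, where ps is the price sellers receive.
Demand in terms of ps becomes qd = 1495 − 9(ps − 25) = 1720 - 9ps. Setting this equal to supply: 1720 - 9ps = -30 + 3.5ps, so ps = 140.
Buyers pay pb = 140 − 25 = 115; q' = -30 + 3.5·140 = 460.
ΔCS = ½(397 + 460)(122 − 115) = 2999.5; ΔPS = ½(397 + 460)(140 − 122) = 7713.
Government spending = 25 × 460 = 11500.
DWL = ½ × 25 × (460 − 397) = 787.5; fraction = 787.5 / 11500 = 63/920.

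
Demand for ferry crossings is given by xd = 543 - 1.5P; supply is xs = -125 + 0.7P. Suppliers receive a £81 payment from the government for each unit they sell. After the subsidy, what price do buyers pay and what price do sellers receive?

Pre-subsidy: 543 - 1.5P = -125 + 0.7P gives P* = 3340/11, x* = 963/11.
With the subsidy, sellers receive Ps = Pb + 81 for each unit, where Pb is the price buyers pay.
Supply in terms of Pb becomes xs = -125 + 0.7(Pb + 81) = -68.3 + 0.7Pb. Setting this equal to demand: 543 - 1.5Pb = -68.3 + 0.7Pb, so Pb = 6113/22.
Sellers receive Ps = 6113/22 + 81 = 7895/22; x' = 543 − 1.5·(6113/22) = 5553/44.

Buyers pay 6113/22; sellers receive 7895/22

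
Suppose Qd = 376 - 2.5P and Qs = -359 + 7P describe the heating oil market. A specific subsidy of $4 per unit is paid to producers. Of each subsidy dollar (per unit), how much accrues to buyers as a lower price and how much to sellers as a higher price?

Buyers gain 56/19 per unit; sellers gain 20/19 per unit

Pre-subsidy: 376 - 2.5P = -359 + 7P gives P* = 1470/19, Q* = 3469/19.
With the subsidy, sellers receive Ps = Pb + 4 for each unit, where Pb is the price buyers pay.
Supply in terms of Pb becomes Qs = -359 + 7(Pb + 4) = -331 + 7Pb. Setting this equal to demand: 376 - 2.5Pb = -331 + 7Pb, so Pb = 1414/19.
Sellers receive Ps = 1414/19 + 4 = 1490/19; Q' = 376 − 2.5·(1414/19) = 3609/19.
Buyers' price falls by P* − Pb = 1470/19 − 1414/19 = 56/19; sellers' price rises by Ps − P* = 1490/19 − 1470/19 = 20/19.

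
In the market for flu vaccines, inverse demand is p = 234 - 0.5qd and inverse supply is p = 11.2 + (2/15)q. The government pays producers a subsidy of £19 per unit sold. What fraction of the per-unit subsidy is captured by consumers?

Consumer share = 15/19

Pre-subsidy: 234 - 0.5q = 11.2 + (2/15)q gives q* = 6684/19 and p* = 1104/19.
With the subsidy, sellers receive ps = pb + 19 for each unit, where pb is the price buyers pay.
On the curves, pb = 234 - 0.5q and ps = 11.2 + (2/15)q; the wedge ps − pb = 19 gives 11.2 + (2/15)q − (234 - 0.5q) = 19, so q' = 7254/19.
Then pb = 234 − 0.5·(7254/19) = 819/19 and ps = 11.2 + (2/15)·(7254/19) = 1180/19.
Buyers' price falls by p* − pb = 1104/19 − 819/19 = 15; sellers' price rises by ps − p* = 1180/19 − 1104/19 = 4.
So consumers capture 15/19 = 15/19 of each unit of subsidy.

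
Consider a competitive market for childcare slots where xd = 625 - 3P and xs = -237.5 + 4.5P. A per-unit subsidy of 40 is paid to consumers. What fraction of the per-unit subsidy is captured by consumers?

Consumer share = 0.6

Pre-subsidy: 625 - 3P = -237.5 + 4.5P gives P* = 115, x* = 280.
With the rebate, buyers effectively pay Pb = Ps − 40, where Ps is the price sellers receive.
Demand in terms of Ps becomes xd = 625 − 3(Ps − 40) = 745 - 3Ps. Setting this equal to supply: 745 - 3Ps = -237.5 + 4.5Ps, so Ps = 131.
Buyers pay Pb = 131 − 40 = 91; x' = -237.5 + 4.5·131 = 352.
Buyers' price falls by P* − Pb = 115 − 91 = 24; sellers' price rises by Ps − P* = 131 − 115 = 16.
So consumers capture 24/40 = 0.6 of each unit of subsidy.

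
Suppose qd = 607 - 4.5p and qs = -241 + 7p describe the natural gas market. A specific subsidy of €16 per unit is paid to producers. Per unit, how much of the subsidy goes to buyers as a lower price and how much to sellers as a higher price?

Buyers gain 224/23 per unit; sellers gain 144/23 per unit

Pre-subsidy: 607 - 4.5p = -241 + 7p gives p* = 1696/23, q* = 6329/23.
With the subsidy, sellers receive ps = pb + 16 for each unit, where pb is the price buyers pay.
Supply in terms of pb becomes qs = -241 + 7(pb + 16) = -129 + 7pb. Setting this equal to demand: 607 - 4.5pb = -129 + 7pb, so pb = 64.
Sellers receive ps = 64 + 16 = 80; q' = 607 − 4.5·64 = 319.
Buyers' price falls by p* − pb = 1696/23 − 64 = 224/23; sellers' price rises by ps − p* = 80 − 1696/23 = 144/23.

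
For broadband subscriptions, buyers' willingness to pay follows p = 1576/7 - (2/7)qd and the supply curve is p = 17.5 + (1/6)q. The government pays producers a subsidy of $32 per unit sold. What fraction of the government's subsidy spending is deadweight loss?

Pre-subsidy: 1576/7 - (2/7)q = 17.5 + (1/6)q gives q* = 459 and p* = 94.
With the subsidy, sellers receive ps = pb + 32 for each unit, where pb is the price buyers pay.
On the curves, pb = 1576/7 - (2/7)q and ps = 17.5 + (1/6)q; the wedge ps − pb = 32 gives 17.5 + (1/6)q − (1576/7 - (2/7)q) = 32, so q' = 10065/19.
Then pb = 1576/7 − (2/7)·(10065/19) = 1402/19 and ps = 17.5 + (1/6)·(10065/19) = 2010/19.
ΔCS = ½(459 + 10065/19)(94 − 1402/19) = 3606912/361; ΔPS = ½(459 + 10065/19)(2010/19 − 94) = 2104032/361.
Government spending = 32 × 10065/19 = 322080/19.
DWL = ½ × 32 × (10065/19 − 459) = 21504/19; fraction = (21504/19) / (322080/19) = 224/3355.

DWL / government spending = 224/3355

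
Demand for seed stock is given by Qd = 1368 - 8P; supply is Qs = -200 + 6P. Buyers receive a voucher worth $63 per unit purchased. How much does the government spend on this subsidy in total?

Government cost = $43344

Pre-subsidy: 1368 - 8P = -200 + 6P gives P* = 112, Q* = 472.
With the rebate, buyers effectively pay Pb = Ps − 63, where Ps is the price sellers receive.
Demand in terms of Ps becomes Qd = 1368 − 8(Ps − 63) = 1872 - 8Ps. Setting this equal to supply: 1872 - 8Ps = -200 + 6Ps, so Ps = 148.
Buyers pay Pb = 148 − 63 = 85; Q' = -200 + 6·148 = 688.
Government outlay = subsidy × quantity = 63 × 688 = 43344.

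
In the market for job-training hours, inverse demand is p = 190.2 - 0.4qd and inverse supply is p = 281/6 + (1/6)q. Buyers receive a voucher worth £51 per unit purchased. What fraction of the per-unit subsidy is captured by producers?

Producer share = 5/17

Pre-subsidy: 190.2 - 0.4q = 281/6 + (1/6)q gives q* = 253 and p* = 89.
With the rebate, buyers effectively pay pb = ps − 51, where ps is the price sellers receive.
On the curves, pb = 190.2 - 0.4q and ps = 281/6 + (1/6)q; the wedge ps − pb = 51 gives 281/6 + (1/6)q − (190.2 - 0.4q) = 51, so q' = 343.
Then pb = 190.2 − 0.4·343 = 53 and ps = 281/6 + (1/6)·343 = 104.
Buyers' price falls by p* − pb = 89 − 53 = 36; sellers' price rises by ps − p* = 104 − 89 = 15.
So producers capture 15/51 = 5/17 of each unit of subsidy.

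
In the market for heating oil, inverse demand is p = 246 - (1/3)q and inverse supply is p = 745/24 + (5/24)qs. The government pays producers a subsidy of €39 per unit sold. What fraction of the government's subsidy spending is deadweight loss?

Pre-subsidy: 246 - (1/3)q = 745/24 + (5/24)q gives q* = 5159/13 and p* = 4435/39.
With the subsidy, sellers receive ps = pb + 39 for each unit, where pb is the price buyers pay.
On the curves, pb = 246 - (1/3)q and ps = 745/24 + (5/24)q; the wedge ps − pb = 39 gives 745/24 + (5/24)q − (246 - (1/3)q) = 39, so q' = 6095/13.
Then pb = 246 − (1/3)·(6095/13) = 3499/39 and ps = 745/24 + (5/24)·(6095/13) = 5020/39.
ΔCS = ½(5159/13 + 6095/13)(4435/39 − 3499/39) = 135048/13; ΔPS = ½(5159/13 + 6095/13)(5020/39 − 4435/39) = 84405/13.
Government spending = 39 × 6095/13 = 18285.
DWL = ½ × 39 × (6095/13 − 5159/13) = 1404; fraction = 1404 / 18285 = 468/6095.

DWL / government spending = 468/6095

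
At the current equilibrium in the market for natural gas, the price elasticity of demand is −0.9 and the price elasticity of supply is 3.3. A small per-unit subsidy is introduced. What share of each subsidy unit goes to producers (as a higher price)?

Producer share = 3/14

For a small subsidy around the equilibrium, the benefit split depends on the relative slopes, which at a point are proportional to the elasticities.
Buyer share = εs/(εs + |εd|) = 3.3/(3.3 + 0.9) = 11/14; seller share = |εd|/(εs + |εd|) = 3/14.
So producers capture 3/14 of the subsidy.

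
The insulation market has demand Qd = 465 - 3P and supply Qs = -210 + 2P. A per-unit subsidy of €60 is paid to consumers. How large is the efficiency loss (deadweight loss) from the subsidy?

Deadweight loss = €2160

Pre-subsidy: 465 - 3P = -210 + 2P gives P* = 135, Q* = 60.
With the rebate, buyers effectively pay Pb = Ps − 60, where Ps is the price sellers receive.
Demand in terms of Ps becomes Qd = 465 − 3(Ps − 60) = 645 - 3Ps. Setting this equal to supply: 645 - 3Ps = -210 + 2Ps, so Ps = 171.
Buyers pay Pb = 171 − 60 = 111; Q' = -210 + 2·171 = 132.
The subsidy expands output by 132 − 60 = 72 past the efficient level; on those units the gap between marginal cost and willingness to pay runs from 0 up to 60.
DWL = ½ × 60 × 72 = 2160.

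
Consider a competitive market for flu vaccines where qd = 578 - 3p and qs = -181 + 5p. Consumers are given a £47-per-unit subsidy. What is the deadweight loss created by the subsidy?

Deadweight loss = £2070.9375

Pre-subsidy: 578 - 3p = -181 + 5p gives p* = 94.875, q* = 293.375.
With the rebate, buyers effectively pay pb = ps − 47, where ps is the price sellers receive.
Demand in terms of ps becomes qd = 578 − 3(ps − 47) = 719 - 3ps. Setting this equal to supply: 719 - 3ps = -181 + 5ps, so ps = 112.5.
Buyers pay pb = 112.5 − 47 = 65.5; q' = -181 + 5·112.5 = 381.5.
The subsidy expands output by 381.5 − 293.375 = 88.125 past the efficient level; on those units the gap between marginal cost and willingness to pay runs from 0 up to 47.
DWL = ½ × 47 × 88.125 = 2070.9375.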